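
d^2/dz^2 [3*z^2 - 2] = 6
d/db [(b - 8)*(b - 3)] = 2*b - 11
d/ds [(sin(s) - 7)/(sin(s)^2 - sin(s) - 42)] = -cos(s)/(sin(s) + 6)^2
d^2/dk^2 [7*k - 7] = 0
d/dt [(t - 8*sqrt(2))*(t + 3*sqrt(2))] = 2*t - 5*sqrt(2)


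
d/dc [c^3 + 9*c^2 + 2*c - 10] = 3*c^2 + 18*c + 2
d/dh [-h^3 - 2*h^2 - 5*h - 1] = -3*h^2 - 4*h - 5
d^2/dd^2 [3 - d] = 0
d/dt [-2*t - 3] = -2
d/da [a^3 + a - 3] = 3*a^2 + 1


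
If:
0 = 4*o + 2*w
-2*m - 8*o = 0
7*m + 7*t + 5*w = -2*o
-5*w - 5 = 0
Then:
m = -2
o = 1/2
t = 18/7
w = -1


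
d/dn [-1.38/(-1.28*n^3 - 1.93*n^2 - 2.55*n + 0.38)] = (-5.2992*n^2 - 5.3268*n - 3.519)/(1.28*n^3 + 1.93*n^2 + 2.55*n - 0.38)^2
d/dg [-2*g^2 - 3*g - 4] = -4*g - 3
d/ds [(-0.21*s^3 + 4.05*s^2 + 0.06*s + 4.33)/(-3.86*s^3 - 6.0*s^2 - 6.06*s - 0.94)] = (16.893*s^4 + 3.0084*s^3 + 26.5506*s^2 + 44.346*s + 26.1834)/(14.8996*s^6 + 46.32*s^5 + 82.7832*s^4 + 79.9768*s^3 + 48.0036*s^2 + 11.3928*s + 0.8836)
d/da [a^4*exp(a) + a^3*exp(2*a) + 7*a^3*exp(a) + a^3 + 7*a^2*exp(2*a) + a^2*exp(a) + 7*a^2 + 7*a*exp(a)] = a^4*exp(a) + 2*a^3*exp(2*a) + 11*a^3*exp(a) + 17*a^2*exp(2*a) + 22*a^2*exp(a) + 3*a^2 + 14*a*exp(2*a) + 9*a*exp(a) + 14*a + 7*exp(a)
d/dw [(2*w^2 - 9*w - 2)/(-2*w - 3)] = (-4*w^2 - 12*w + 23)/(4*w^2 + 12*w + 9)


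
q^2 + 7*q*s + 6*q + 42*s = (q + 6)*(q + 7*s)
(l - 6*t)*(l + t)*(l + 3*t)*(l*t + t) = l^4*t - 2*l^3*t^2 + l^3*t - 21*l^2*t^3 - 2*l^2*t^2 - 18*l*t^4 - 21*l*t^3 - 18*t^4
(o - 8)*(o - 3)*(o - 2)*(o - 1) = o^4 - 14*o^3 + 59*o^2 - 94*o + 48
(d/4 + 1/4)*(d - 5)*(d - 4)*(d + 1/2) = d^4/4 - 15*d^3/8 + 7*d^2/4 + 51*d/8 + 5/2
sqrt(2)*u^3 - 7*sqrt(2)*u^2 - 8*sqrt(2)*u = u*(u - 8)*(sqrt(2)*u + sqrt(2))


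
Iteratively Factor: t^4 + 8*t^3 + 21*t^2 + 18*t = (t)*(t^3 + 8*t^2 + 21*t + 18) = t*(t + 3)*(t^2 + 5*t + 6) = t*(t + 2)*(t + 3)*(t + 3)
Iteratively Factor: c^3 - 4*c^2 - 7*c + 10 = (c - 5)*(c^2 + c - 2) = (c - 5)*(c - 1)*(c + 2)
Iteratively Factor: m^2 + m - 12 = (m - 3)*(m + 4)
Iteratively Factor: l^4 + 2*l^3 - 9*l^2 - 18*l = (l + 2)*(l^3 - 9*l) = (l - 3)*(l + 2)*(l^2 + 3*l) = l*(l - 3)*(l + 2)*(l + 3)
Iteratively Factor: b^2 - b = (b - 1)*(b)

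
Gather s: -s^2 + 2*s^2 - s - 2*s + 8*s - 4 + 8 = s^2 + 5*s + 4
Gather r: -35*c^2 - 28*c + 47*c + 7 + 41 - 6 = -35*c^2 + 19*c + 42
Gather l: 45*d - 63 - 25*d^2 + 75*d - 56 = -25*d^2 + 120*d - 119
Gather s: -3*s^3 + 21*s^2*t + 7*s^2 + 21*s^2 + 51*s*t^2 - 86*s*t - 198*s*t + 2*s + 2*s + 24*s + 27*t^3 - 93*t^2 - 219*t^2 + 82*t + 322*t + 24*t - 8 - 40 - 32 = -3*s^3 + s^2*(21*t + 28) + s*(51*t^2 - 284*t + 28) + 27*t^3 - 312*t^2 + 428*t - 80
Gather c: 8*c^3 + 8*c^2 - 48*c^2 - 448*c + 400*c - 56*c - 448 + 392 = 8*c^3 - 40*c^2 - 104*c - 56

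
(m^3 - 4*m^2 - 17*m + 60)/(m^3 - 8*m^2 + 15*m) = (m + 4)/m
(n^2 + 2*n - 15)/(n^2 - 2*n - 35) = (n - 3)/(n - 7)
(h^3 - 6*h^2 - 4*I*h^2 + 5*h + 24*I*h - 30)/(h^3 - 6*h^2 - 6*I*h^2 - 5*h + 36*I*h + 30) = (h + I)/(h - I)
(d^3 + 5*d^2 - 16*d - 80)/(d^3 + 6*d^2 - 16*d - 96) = (d + 5)/(d + 6)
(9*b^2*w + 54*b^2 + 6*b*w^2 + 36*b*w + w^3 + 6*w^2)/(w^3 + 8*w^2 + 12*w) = (9*b^2 + 6*b*w + w^2)/(w*(w + 2))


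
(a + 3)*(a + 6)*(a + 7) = a^3 + 16*a^2 + 81*a + 126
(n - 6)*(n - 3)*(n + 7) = n^3 - 2*n^2 - 45*n + 126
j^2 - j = j*(j - 1)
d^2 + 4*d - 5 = (d - 1)*(d + 5)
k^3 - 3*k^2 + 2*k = k*(k - 2)*(k - 1)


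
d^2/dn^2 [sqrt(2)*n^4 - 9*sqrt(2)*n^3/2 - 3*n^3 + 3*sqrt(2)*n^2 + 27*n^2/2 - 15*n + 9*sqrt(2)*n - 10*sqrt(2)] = 12*sqrt(2)*n^2 - 27*sqrt(2)*n - 18*n + 6*sqrt(2) + 27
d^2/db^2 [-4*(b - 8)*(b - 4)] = -8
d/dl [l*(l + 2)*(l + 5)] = 3*l^2 + 14*l + 10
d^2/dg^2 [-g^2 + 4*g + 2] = -2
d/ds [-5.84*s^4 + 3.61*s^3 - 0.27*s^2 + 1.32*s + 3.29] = -23.36*s^3 + 10.83*s^2 - 0.54*s + 1.32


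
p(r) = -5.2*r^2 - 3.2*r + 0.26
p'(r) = -10.4*r - 3.2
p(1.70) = -20.21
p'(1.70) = -20.88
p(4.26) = -107.74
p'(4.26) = -47.50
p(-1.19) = -3.30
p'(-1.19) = 9.18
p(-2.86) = -33.12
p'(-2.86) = 26.54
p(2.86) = -51.43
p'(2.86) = -32.94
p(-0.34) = 0.75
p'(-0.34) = 0.34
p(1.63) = -18.77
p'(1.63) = -20.15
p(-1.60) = -7.93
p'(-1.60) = 13.44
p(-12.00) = -710.14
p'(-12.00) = 121.60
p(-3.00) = -36.94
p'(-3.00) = 28.00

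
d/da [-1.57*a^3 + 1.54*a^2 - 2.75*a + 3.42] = -4.71*a^2 + 3.08*a - 2.75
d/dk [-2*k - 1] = -2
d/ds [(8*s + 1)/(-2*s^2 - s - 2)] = (-16*s^2 - 8*s + (4*s + 1)*(8*s + 1) - 16)/(2*s^2 + s + 2)^2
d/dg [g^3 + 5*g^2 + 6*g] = 3*g^2 + 10*g + 6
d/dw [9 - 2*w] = -2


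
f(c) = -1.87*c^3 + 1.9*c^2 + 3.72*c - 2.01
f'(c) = -5.61*c^2 + 3.8*c + 3.72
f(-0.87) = -2.58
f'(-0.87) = -3.83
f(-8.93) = 1447.95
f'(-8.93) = -477.58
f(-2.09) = 15.59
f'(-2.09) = -28.73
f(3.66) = -54.63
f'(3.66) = -57.52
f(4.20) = -91.41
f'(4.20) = -79.28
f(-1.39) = 1.51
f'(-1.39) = -12.40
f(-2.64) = 35.82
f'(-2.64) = -45.41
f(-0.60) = -3.15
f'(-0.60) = -0.58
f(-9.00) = 1481.64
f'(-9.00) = -484.89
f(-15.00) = 6680.94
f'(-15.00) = -1315.53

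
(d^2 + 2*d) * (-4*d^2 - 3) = -4*d^4 - 8*d^3 - 3*d^2 - 6*d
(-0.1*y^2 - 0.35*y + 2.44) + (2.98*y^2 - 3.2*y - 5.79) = 2.88*y^2 - 3.55*y - 3.35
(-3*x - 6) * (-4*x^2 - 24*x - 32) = 12*x^3 + 96*x^2 + 240*x + 192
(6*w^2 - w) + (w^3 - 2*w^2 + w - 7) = w^3 + 4*w^2 - 7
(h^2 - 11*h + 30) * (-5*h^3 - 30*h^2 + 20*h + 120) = -5*h^5 + 25*h^4 + 200*h^3 - 1000*h^2 - 720*h + 3600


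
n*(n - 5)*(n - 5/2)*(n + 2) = n^4 - 11*n^3/2 - 5*n^2/2 + 25*n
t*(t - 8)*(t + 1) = t^3 - 7*t^2 - 8*t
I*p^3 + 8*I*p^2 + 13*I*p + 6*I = (p + 1)*(p + 6)*(I*p + I)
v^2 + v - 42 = (v - 6)*(v + 7)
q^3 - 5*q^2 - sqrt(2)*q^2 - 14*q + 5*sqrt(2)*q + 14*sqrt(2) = (q - 7)*(q + 2)*(q - sqrt(2))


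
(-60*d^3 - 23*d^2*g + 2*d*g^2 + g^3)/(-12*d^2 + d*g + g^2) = (15*d^2 + 2*d*g - g^2)/(3*d - g)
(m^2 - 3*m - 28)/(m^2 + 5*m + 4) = (m - 7)/(m + 1)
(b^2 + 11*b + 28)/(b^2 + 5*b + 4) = (b + 7)/(b + 1)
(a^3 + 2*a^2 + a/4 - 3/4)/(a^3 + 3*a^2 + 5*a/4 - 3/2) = (a + 1)/(a + 2)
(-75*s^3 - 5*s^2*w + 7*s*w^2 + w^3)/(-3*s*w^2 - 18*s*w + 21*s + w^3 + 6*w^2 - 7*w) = (25*s^2 + 10*s*w + w^2)/(w^2 + 6*w - 7)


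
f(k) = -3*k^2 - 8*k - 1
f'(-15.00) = 82.00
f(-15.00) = -556.00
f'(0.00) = -8.00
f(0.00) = -1.00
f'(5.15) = -38.90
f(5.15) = -121.77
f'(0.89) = -13.34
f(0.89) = -10.50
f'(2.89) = -25.34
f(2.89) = -49.18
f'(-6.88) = 33.28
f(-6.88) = -87.96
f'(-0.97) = -2.18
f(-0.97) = 3.94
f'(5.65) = -41.90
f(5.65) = -141.97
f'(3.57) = -29.42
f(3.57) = -67.79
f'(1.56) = -17.36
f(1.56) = -20.78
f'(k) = -6*k - 8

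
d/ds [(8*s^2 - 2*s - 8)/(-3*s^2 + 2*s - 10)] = 2*(5*s^2 - 104*s + 18)/(9*s^4 - 12*s^3 + 64*s^2 - 40*s + 100)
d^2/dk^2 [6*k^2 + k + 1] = 12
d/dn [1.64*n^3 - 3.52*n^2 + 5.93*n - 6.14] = 4.92*n^2 - 7.04*n + 5.93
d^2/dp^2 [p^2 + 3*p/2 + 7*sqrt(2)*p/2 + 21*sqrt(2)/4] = 2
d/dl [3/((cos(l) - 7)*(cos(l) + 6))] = 3*(-sin(l) + sin(2*l))/((cos(l) - 7)^2*(cos(l) + 6)^2)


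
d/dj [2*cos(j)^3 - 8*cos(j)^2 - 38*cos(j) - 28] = 2*(-3*cos(j)^2 + 8*cos(j) + 19)*sin(j)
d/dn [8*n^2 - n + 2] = 16*n - 1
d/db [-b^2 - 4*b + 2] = -2*b - 4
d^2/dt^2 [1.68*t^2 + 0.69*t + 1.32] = 3.36000000000000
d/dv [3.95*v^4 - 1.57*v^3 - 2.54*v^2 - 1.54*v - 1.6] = 15.8*v^3 - 4.71*v^2 - 5.08*v - 1.54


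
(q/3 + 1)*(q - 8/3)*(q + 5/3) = q^3/3 + 2*q^2/3 - 67*q/27 - 40/9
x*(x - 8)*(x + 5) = x^3 - 3*x^2 - 40*x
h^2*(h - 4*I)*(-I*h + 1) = -I*h^4 - 3*h^3 - 4*I*h^2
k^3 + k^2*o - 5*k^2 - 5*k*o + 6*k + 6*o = (k - 3)*(k - 2)*(k + o)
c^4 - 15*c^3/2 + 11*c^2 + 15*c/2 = c*(c - 5)*(c - 3)*(c + 1/2)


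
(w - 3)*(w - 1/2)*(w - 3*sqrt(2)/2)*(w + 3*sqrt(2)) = w^4 - 7*w^3/2 + 3*sqrt(2)*w^3/2 - 15*w^2/2 - 21*sqrt(2)*w^2/4 + 9*sqrt(2)*w/4 + 63*w/2 - 27/2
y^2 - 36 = (y - 6)*(y + 6)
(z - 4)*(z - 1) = z^2 - 5*z + 4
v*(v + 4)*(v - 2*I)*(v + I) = v^4 + 4*v^3 - I*v^3 + 2*v^2 - 4*I*v^2 + 8*v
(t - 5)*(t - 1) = t^2 - 6*t + 5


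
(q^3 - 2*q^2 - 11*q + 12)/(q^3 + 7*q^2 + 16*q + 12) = (q^2 - 5*q + 4)/(q^2 + 4*q + 4)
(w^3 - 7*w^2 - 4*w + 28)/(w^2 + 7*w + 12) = (w^3 - 7*w^2 - 4*w + 28)/(w^2 + 7*w + 12)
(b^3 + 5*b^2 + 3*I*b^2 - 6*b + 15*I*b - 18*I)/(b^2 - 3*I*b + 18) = (b^2 + 5*b - 6)/(b - 6*I)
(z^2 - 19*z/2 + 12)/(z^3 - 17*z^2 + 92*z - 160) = (z - 3/2)/(z^2 - 9*z + 20)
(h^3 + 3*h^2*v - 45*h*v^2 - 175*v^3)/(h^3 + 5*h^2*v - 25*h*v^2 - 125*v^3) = (-h + 7*v)/(-h + 5*v)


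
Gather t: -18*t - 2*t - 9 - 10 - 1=-20*t - 20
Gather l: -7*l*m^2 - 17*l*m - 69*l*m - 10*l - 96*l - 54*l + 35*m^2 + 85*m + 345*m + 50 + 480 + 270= l*(-7*m^2 - 86*m - 160) + 35*m^2 + 430*m + 800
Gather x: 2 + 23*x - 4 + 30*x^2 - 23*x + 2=30*x^2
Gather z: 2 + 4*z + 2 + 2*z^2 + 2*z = 2*z^2 + 6*z + 4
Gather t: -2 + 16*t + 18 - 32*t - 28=-16*t - 12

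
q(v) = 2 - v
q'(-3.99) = -1.00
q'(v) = -1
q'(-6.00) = -1.00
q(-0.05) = 2.05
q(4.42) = -2.42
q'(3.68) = -1.00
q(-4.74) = 6.74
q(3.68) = -1.68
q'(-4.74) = -1.00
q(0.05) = 1.95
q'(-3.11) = -1.00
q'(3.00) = -1.00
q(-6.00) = 8.00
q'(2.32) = -1.00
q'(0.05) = -1.00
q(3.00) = -1.00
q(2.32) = -0.32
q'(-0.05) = -1.00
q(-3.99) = 5.99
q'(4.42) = -1.00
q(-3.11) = 5.11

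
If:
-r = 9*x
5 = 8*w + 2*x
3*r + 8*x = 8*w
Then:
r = 45/17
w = 95/136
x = -5/17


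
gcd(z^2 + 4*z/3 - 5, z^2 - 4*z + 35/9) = z - 5/3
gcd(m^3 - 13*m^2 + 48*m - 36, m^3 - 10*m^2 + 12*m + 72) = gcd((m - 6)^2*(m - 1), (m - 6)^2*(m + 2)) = m^2 - 12*m + 36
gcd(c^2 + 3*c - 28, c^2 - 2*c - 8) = c - 4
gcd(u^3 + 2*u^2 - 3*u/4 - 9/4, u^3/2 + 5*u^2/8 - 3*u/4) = 1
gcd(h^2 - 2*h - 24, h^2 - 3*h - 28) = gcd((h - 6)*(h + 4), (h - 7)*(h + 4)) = h + 4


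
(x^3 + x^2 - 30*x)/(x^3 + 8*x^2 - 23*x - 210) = x/(x + 7)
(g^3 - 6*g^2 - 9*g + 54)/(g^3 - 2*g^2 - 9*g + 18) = (g - 6)/(g - 2)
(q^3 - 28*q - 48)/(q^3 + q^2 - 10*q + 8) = (q^2 - 4*q - 12)/(q^2 - 3*q + 2)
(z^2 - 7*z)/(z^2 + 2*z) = (z - 7)/(z + 2)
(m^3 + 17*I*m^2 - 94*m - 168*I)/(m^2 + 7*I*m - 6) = (m^2 + 11*I*m - 28)/(m + I)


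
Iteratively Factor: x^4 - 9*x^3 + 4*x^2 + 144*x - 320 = (x + 4)*(x^3 - 13*x^2 + 56*x - 80) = (x - 4)*(x + 4)*(x^2 - 9*x + 20) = (x - 4)^2*(x + 4)*(x - 5)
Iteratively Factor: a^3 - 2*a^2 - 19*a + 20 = (a - 1)*(a^2 - a - 20) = (a - 1)*(a + 4)*(a - 5)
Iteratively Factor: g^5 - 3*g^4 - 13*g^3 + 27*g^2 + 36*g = (g + 3)*(g^4 - 6*g^3 + 5*g^2 + 12*g) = g*(g + 3)*(g^3 - 6*g^2 + 5*g + 12) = g*(g - 4)*(g + 3)*(g^2 - 2*g - 3) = g*(g - 4)*(g + 1)*(g + 3)*(g - 3)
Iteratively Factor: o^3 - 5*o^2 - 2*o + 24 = (o + 2)*(o^2 - 7*o + 12) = (o - 3)*(o + 2)*(o - 4)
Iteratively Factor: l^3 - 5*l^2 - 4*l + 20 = (l - 2)*(l^2 - 3*l - 10) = (l - 5)*(l - 2)*(l + 2)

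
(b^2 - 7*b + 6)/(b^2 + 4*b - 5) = (b - 6)/(b + 5)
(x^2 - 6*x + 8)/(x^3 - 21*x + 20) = (x - 2)/(x^2 + 4*x - 5)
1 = 1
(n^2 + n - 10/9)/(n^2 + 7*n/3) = (9*n^2 + 9*n - 10)/(3*n*(3*n + 7))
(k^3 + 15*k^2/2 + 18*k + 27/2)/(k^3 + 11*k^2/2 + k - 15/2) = (k^2 + 6*k + 9)/(k^2 + 4*k - 5)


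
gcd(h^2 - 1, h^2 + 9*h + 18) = 1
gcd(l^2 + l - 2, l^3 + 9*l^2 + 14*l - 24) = l - 1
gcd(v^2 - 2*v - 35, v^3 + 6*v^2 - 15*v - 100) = v + 5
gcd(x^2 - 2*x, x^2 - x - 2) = x - 2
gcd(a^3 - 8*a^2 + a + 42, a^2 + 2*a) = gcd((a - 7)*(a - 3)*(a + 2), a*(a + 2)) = a + 2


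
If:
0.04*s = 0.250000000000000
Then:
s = 6.25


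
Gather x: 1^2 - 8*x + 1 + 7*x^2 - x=7*x^2 - 9*x + 2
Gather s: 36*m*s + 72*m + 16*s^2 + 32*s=72*m + 16*s^2 + s*(36*m + 32)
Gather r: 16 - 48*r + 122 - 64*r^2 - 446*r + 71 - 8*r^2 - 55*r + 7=-72*r^2 - 549*r + 216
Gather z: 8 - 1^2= 7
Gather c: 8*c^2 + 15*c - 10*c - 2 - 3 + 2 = 8*c^2 + 5*c - 3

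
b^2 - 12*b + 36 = (b - 6)^2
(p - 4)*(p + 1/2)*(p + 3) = p^3 - p^2/2 - 25*p/2 - 6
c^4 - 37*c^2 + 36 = (c - 6)*(c - 1)*(c + 1)*(c + 6)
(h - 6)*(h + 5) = h^2 - h - 30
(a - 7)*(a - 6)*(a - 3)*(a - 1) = a^4 - 17*a^3 + 97*a^2 - 207*a + 126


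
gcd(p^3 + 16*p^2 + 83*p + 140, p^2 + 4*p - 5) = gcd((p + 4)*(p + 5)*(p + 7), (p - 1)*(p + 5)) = p + 5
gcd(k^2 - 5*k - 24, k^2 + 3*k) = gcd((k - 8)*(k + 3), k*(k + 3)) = k + 3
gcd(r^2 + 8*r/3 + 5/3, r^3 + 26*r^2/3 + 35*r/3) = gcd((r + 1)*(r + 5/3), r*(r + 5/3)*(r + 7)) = r + 5/3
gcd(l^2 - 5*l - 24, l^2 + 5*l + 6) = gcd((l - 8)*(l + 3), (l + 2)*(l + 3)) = l + 3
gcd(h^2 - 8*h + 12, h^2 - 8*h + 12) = h^2 - 8*h + 12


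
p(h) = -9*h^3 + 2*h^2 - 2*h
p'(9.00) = -2153.00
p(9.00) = -6417.00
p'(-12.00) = -3938.00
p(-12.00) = 15864.00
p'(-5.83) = -943.02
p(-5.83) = 1863.04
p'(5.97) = -940.42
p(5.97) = -1855.64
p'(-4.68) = -612.08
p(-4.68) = 975.69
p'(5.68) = -850.36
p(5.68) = -1596.09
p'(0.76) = -14.56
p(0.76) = -4.32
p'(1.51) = -57.52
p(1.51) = -29.45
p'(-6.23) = -1074.87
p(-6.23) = 2266.33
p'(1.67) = -70.62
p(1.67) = -39.68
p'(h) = -27*h^2 + 4*h - 2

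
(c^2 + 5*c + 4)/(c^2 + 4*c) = (c + 1)/c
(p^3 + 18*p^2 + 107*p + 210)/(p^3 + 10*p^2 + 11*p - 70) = (p + 6)/(p - 2)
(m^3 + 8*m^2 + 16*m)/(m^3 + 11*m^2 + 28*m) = (m + 4)/(m + 7)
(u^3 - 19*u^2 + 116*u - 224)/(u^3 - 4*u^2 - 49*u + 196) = (u - 8)/(u + 7)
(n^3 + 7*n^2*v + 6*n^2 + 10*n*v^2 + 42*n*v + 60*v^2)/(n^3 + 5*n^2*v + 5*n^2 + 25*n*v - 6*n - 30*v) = (n + 2*v)/(n - 1)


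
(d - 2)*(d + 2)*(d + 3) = d^3 + 3*d^2 - 4*d - 12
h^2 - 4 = (h - 2)*(h + 2)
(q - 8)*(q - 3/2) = q^2 - 19*q/2 + 12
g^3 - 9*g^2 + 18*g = g*(g - 6)*(g - 3)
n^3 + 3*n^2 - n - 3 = (n - 1)*(n + 1)*(n + 3)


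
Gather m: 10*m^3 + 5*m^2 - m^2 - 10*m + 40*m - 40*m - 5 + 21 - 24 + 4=10*m^3 + 4*m^2 - 10*m - 4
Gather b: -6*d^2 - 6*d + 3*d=-6*d^2 - 3*d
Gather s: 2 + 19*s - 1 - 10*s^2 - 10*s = -10*s^2 + 9*s + 1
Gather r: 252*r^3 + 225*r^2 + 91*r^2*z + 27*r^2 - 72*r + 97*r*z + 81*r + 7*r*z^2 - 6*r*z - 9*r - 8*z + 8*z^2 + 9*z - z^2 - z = 252*r^3 + r^2*(91*z + 252) + r*(7*z^2 + 91*z) + 7*z^2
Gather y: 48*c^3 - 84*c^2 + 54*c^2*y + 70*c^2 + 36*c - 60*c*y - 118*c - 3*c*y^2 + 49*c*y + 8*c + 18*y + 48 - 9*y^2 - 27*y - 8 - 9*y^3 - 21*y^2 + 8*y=48*c^3 - 14*c^2 - 74*c - 9*y^3 + y^2*(-3*c - 30) + y*(54*c^2 - 11*c - 1) + 40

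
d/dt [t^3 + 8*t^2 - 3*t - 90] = 3*t^2 + 16*t - 3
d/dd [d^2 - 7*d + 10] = 2*d - 7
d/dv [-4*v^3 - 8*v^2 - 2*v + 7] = -12*v^2 - 16*v - 2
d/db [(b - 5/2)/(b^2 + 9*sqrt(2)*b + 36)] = (b^2 + 9*sqrt(2)*b - (2*b - 5)*(2*b + 9*sqrt(2))/2 + 36)/(b^2 + 9*sqrt(2)*b + 36)^2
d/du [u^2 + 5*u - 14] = 2*u + 5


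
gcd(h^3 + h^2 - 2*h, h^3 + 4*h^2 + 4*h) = h^2 + 2*h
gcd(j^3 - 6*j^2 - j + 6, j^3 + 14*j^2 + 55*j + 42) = j + 1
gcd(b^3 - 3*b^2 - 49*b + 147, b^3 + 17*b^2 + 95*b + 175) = b + 7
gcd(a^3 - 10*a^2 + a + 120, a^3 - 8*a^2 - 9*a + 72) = a^2 - 5*a - 24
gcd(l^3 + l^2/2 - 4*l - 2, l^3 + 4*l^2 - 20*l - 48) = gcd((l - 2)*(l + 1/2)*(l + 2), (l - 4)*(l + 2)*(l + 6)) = l + 2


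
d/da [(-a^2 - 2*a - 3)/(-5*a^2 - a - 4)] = (-9*a^2 - 22*a + 5)/(25*a^4 + 10*a^3 + 41*a^2 + 8*a + 16)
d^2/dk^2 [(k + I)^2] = 2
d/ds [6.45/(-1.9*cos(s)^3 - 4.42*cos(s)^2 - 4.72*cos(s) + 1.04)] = (36.765*sin(s)^2 - 57.018*cos(s) - 67.209)*sin(s)/(1.9*cos(s)^3 + 4.42*cos(s)^2 + 4.72*cos(s) - 1.04)^2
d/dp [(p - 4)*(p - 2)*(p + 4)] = 3*p^2 - 4*p - 16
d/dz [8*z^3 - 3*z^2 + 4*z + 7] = 24*z^2 - 6*z + 4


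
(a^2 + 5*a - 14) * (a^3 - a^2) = a^5 + 4*a^4 - 19*a^3 + 14*a^2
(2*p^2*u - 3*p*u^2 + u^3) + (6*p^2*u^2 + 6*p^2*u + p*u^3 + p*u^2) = 6*p^2*u^2 + 8*p^2*u + p*u^3 - 2*p*u^2 + u^3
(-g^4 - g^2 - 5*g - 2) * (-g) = g^5 + g^3 + 5*g^2 + 2*g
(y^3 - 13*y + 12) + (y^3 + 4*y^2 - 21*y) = 2*y^3 + 4*y^2 - 34*y + 12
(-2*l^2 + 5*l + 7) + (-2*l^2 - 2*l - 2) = -4*l^2 + 3*l + 5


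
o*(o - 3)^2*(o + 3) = o^4 - 3*o^3 - 9*o^2 + 27*o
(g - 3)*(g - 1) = g^2 - 4*g + 3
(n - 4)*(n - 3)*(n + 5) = n^3 - 2*n^2 - 23*n + 60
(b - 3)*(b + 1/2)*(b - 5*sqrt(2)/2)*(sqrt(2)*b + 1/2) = sqrt(2)*b^4 - 9*b^3/2 - 5*sqrt(2)*b^3/2 - 11*sqrt(2)*b^2/4 + 45*b^2/4 + 25*sqrt(2)*b/8 + 27*b/4 + 15*sqrt(2)/8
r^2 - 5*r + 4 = (r - 4)*(r - 1)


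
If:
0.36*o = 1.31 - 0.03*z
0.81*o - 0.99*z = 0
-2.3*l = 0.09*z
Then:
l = -0.11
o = 3.41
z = 2.79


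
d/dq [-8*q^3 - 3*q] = -24*q^2 - 3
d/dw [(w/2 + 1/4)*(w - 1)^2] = 3*w*(w - 1)/2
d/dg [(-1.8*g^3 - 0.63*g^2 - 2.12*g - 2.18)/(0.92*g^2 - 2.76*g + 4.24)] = (-1.656*g^4 + 9.936*g^3 - 19.2068*g^2 - 1.3312*g - 15.0056)/(0.8464*g^4 - 5.0784*g^3 + 15.4192*g^2 - 23.4048*g + 17.9776)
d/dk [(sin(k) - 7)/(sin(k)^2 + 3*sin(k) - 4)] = (14*sin(k) + cos(k)^2 + 16)*cos(k)/((sin(k) - 1)^2*(sin(k) + 4)^2)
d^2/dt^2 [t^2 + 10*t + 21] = 2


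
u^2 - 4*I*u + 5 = (u - 5*I)*(u + I)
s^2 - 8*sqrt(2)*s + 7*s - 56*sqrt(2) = (s + 7)*(s - 8*sqrt(2))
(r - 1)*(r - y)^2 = r^3 - 2*r^2*y - r^2 + r*y^2 + 2*r*y - y^2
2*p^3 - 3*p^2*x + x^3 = (-p + x)^2*(2*p + x)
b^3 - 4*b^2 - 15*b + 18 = (b - 6)*(b - 1)*(b + 3)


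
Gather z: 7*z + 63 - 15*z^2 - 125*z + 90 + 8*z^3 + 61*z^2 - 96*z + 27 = 8*z^3 + 46*z^2 - 214*z + 180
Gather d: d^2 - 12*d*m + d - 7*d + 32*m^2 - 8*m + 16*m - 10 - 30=d^2 + d*(-12*m - 6) + 32*m^2 + 8*m - 40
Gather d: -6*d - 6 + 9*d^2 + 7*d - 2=9*d^2 + d - 8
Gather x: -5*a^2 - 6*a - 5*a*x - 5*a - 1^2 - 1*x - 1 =-5*a^2 - 11*a + x*(-5*a - 1) - 2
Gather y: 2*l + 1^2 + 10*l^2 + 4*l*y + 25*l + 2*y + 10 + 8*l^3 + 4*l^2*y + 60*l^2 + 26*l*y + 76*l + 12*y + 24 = 8*l^3 + 70*l^2 + 103*l + y*(4*l^2 + 30*l + 14) + 35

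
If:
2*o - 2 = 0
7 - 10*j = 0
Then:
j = 7/10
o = 1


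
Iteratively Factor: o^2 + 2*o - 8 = (o + 4)*(o - 2)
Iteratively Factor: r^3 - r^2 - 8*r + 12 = (r - 2)*(r^2 + r - 6) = (r - 2)*(r + 3)*(r - 2)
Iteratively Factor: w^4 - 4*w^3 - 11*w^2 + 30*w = (w + 3)*(w^3 - 7*w^2 + 10*w) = (w - 5)*(w + 3)*(w^2 - 2*w) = (w - 5)*(w - 2)*(w + 3)*(w)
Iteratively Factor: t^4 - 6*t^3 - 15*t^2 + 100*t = (t - 5)*(t^3 - t^2 - 20*t) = (t - 5)^2*(t^2 + 4*t) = (t - 5)^2*(t + 4)*(t)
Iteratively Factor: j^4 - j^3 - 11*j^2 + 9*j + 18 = (j - 3)*(j^3 + 2*j^2 - 5*j - 6) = (j - 3)*(j + 3)*(j^2 - j - 2) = (j - 3)*(j + 1)*(j + 3)*(j - 2)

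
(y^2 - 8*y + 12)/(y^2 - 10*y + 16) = (y - 6)/(y - 8)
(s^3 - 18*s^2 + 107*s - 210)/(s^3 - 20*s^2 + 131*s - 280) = (s - 6)/(s - 8)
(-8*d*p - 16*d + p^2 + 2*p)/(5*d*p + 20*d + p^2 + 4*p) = (-8*d*p - 16*d + p^2 + 2*p)/(5*d*p + 20*d + p^2 + 4*p)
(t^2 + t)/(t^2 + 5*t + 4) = t/(t + 4)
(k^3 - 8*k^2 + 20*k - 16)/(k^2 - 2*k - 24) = (-k^3 + 8*k^2 - 20*k + 16)/(-k^2 + 2*k + 24)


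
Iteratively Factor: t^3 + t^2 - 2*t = (t + 2)*(t^2 - t) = (t - 1)*(t + 2)*(t)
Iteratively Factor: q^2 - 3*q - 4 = (q + 1)*(q - 4)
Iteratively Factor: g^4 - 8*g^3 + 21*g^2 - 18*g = (g - 3)*(g^3 - 5*g^2 + 6*g) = (g - 3)^2*(g^2 - 2*g) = (g - 3)^2*(g - 2)*(g)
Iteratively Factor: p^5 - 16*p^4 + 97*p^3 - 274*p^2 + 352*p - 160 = (p - 4)*(p^4 - 12*p^3 + 49*p^2 - 78*p + 40) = (p - 4)^2*(p^3 - 8*p^2 + 17*p - 10) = (p - 4)^2*(p - 2)*(p^2 - 6*p + 5) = (p - 5)*(p - 4)^2*(p - 2)*(p - 1)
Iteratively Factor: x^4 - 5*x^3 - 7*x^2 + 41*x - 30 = (x - 1)*(x^3 - 4*x^2 - 11*x + 30) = (x - 5)*(x - 1)*(x^2 + x - 6) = (x - 5)*(x - 1)*(x + 3)*(x - 2)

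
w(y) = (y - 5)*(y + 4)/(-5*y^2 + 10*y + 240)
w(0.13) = -0.08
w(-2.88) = -0.05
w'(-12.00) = -0.00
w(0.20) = -0.08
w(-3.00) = -0.05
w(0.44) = -0.08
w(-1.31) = -0.08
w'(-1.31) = -0.01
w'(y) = (y - 5)*(y + 4)*(10*y - 10)/(-5*y^2 + 10*y + 240)^2 + (y - 5)/(-5*y^2 + 10*y + 240) + (y + 4)/(-5*y^2 + 10*y + 240)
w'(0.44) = 0.00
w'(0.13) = -0.00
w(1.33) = -0.08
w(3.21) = -0.06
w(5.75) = 0.06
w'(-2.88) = -0.03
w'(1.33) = 0.01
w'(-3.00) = -0.03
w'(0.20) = 0.00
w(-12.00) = -0.23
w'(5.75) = 0.10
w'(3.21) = 0.02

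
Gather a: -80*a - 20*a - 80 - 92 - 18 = -100*a - 190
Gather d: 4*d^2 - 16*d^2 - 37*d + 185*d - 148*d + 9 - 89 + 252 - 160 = 12 - 12*d^2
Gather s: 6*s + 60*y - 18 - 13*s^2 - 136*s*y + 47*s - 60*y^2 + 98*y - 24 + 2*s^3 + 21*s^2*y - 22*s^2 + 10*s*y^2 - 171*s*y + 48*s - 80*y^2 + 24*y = 2*s^3 + s^2*(21*y - 35) + s*(10*y^2 - 307*y + 101) - 140*y^2 + 182*y - 42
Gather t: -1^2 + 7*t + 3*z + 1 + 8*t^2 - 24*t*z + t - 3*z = 8*t^2 + t*(8 - 24*z)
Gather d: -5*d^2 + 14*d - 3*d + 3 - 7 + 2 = -5*d^2 + 11*d - 2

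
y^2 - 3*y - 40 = (y - 8)*(y + 5)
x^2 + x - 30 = (x - 5)*(x + 6)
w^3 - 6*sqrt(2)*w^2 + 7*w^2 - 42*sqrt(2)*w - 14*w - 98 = (w + 7)*(w - 7*sqrt(2))*(w + sqrt(2))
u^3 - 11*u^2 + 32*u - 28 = (u - 7)*(u - 2)^2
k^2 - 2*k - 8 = (k - 4)*(k + 2)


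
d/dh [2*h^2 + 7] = 4*h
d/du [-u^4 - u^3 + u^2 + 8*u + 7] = -4*u^3 - 3*u^2 + 2*u + 8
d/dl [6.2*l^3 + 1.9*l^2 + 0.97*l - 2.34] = 18.6*l^2 + 3.8*l + 0.97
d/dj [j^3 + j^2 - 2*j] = 3*j^2 + 2*j - 2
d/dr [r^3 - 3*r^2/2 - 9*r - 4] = 3*r^2 - 3*r - 9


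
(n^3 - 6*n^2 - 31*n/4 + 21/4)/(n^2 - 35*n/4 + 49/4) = (4*n^2 + 4*n - 3)/(4*n - 7)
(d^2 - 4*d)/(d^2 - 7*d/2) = 2*(d - 4)/(2*d - 7)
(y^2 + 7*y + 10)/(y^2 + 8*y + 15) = (y + 2)/(y + 3)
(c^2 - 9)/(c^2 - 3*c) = (c + 3)/c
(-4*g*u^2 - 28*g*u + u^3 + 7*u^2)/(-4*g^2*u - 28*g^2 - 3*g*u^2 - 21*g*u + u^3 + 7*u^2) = u/(g + u)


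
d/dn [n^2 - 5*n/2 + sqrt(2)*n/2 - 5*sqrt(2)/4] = 2*n - 5/2 + sqrt(2)/2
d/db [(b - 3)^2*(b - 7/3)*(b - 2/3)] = 4*b^3 - 27*b^2 + 514*b/9 - 109/3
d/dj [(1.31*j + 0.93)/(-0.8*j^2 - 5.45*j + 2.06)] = (1.048*j^2 + 1.488*j + 7.7671)/(0.64*j^4 + 8.72*j^3 + 26.4065*j^2 - 22.454*j + 4.2436)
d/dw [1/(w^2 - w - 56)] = (1 - 2*w)/(-w^2 + w + 56)^2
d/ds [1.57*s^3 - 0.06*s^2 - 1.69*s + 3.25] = 4.71*s^2 - 0.12*s - 1.69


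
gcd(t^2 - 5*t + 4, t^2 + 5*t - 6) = t - 1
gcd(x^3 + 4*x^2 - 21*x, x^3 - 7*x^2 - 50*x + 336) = x + 7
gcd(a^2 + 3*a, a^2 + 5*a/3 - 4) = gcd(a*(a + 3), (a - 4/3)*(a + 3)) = a + 3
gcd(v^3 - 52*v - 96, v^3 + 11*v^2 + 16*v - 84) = v + 6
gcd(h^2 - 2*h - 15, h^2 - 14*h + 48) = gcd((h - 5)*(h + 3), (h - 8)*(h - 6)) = 1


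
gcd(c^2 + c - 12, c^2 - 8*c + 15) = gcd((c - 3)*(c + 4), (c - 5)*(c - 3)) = c - 3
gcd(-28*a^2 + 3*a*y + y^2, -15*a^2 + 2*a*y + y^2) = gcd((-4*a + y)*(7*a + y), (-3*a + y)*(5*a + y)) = 1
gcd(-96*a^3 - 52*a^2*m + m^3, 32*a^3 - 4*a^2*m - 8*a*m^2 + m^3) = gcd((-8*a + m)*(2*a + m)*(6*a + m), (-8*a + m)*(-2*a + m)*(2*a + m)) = 16*a^2 + 6*a*m - m^2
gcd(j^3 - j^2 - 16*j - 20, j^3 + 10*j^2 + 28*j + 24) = j^2 + 4*j + 4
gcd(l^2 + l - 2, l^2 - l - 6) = l + 2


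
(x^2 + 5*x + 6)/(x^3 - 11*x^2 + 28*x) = (x^2 + 5*x + 6)/(x*(x^2 - 11*x + 28))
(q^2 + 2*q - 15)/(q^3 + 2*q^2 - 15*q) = 1/q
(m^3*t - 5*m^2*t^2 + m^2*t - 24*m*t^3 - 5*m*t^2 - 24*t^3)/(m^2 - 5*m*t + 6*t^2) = t*(m^3 - 5*m^2*t + m^2 - 24*m*t^2 - 5*m*t - 24*t^2)/(m^2 - 5*m*t + 6*t^2)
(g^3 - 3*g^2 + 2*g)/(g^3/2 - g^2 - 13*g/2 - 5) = 2*g*(-g^2 + 3*g - 2)/(-g^3 + 2*g^2 + 13*g + 10)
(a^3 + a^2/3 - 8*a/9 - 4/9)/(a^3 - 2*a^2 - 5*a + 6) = (a^2 + 4*a/3 + 4/9)/(a^2 - a - 6)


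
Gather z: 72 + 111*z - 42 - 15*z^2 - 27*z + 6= -15*z^2 + 84*z + 36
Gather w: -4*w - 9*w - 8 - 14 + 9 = -13*w - 13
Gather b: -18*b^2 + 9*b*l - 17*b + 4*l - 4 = -18*b^2 + b*(9*l - 17) + 4*l - 4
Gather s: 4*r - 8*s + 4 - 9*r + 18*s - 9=-5*r + 10*s - 5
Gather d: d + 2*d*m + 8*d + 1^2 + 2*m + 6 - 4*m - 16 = d*(2*m + 9) - 2*m - 9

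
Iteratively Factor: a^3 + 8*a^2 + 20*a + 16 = (a + 2)*(a^2 + 6*a + 8) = (a + 2)^2*(a + 4)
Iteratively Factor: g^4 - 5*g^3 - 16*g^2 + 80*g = (g - 5)*(g^3 - 16*g) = g*(g - 5)*(g^2 - 16) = g*(g - 5)*(g - 4)*(g + 4)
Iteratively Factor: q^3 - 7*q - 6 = (q + 2)*(q^2 - 2*q - 3) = (q - 3)*(q + 2)*(q + 1)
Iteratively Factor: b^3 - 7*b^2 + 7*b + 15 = (b - 3)*(b^2 - 4*b - 5) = (b - 3)*(b + 1)*(b - 5)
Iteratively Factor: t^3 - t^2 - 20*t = (t + 4)*(t^2 - 5*t) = (t - 5)*(t + 4)*(t)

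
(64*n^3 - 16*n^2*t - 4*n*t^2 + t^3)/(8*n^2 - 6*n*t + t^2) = (-16*n^2 + t^2)/(-2*n + t)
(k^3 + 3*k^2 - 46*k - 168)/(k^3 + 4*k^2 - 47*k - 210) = (k + 4)/(k + 5)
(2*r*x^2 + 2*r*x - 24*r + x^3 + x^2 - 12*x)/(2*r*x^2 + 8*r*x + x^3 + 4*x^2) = (x - 3)/x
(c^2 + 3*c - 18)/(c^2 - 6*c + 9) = (c + 6)/(c - 3)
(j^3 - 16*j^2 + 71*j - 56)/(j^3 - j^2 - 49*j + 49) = (j - 8)/(j + 7)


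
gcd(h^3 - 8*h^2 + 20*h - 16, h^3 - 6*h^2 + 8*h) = h^2 - 6*h + 8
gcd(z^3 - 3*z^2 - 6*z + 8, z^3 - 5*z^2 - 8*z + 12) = z^2 + z - 2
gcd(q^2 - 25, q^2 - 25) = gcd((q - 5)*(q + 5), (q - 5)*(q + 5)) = q^2 - 25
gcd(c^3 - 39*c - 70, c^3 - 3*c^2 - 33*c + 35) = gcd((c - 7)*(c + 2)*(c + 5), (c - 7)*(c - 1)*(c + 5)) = c^2 - 2*c - 35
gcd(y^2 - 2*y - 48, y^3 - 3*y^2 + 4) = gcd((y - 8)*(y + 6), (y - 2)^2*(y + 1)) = 1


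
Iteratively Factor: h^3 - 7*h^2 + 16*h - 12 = (h - 2)*(h^2 - 5*h + 6) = (h - 3)*(h - 2)*(h - 2)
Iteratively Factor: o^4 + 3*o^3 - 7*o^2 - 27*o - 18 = (o + 2)*(o^3 + o^2 - 9*o - 9) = (o + 1)*(o + 2)*(o^2 - 9) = (o + 1)*(o + 2)*(o + 3)*(o - 3)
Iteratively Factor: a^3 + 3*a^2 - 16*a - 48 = (a + 4)*(a^2 - a - 12) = (a - 4)*(a + 4)*(a + 3)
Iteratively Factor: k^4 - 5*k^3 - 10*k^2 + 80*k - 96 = (k - 3)*(k^3 - 2*k^2 - 16*k + 32) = (k - 3)*(k + 4)*(k^2 - 6*k + 8) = (k - 4)*(k - 3)*(k + 4)*(k - 2)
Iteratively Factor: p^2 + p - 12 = (p + 4)*(p - 3)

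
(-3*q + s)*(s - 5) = -3*q*s + 15*q + s^2 - 5*s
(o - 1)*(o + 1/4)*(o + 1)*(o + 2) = o^4 + 9*o^3/4 - o^2/2 - 9*o/4 - 1/2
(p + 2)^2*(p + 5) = p^3 + 9*p^2 + 24*p + 20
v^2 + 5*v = v*(v + 5)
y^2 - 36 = (y - 6)*(y + 6)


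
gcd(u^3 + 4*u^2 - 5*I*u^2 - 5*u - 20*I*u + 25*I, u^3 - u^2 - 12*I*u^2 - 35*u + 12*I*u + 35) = u^2 + u*(-1 - 5*I) + 5*I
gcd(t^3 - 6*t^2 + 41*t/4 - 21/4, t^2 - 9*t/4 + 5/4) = t - 1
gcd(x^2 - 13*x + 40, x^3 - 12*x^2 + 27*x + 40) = x^2 - 13*x + 40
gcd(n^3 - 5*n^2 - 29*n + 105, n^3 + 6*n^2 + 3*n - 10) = n + 5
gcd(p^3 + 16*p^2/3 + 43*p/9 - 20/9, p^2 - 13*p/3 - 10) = p + 5/3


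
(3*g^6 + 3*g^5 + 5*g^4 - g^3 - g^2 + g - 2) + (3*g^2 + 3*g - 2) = 3*g^6 + 3*g^5 + 5*g^4 - g^3 + 2*g^2 + 4*g - 4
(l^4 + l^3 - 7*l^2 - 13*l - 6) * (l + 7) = l^5 + 8*l^4 - 62*l^2 - 97*l - 42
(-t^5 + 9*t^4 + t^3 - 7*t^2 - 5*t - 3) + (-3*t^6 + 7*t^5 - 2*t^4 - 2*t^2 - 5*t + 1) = -3*t^6 + 6*t^5 + 7*t^4 + t^3 - 9*t^2 - 10*t - 2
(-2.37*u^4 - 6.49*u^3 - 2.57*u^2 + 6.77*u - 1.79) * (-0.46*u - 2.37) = 1.0902*u^5 + 8.6023*u^4 + 16.5635*u^3 + 2.9767*u^2 - 15.2215*u + 4.2423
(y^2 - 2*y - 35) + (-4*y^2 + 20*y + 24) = -3*y^2 + 18*y - 11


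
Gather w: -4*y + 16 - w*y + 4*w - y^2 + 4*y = w*(4 - y) - y^2 + 16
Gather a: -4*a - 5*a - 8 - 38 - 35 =-9*a - 81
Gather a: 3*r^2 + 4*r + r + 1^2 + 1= 3*r^2 + 5*r + 2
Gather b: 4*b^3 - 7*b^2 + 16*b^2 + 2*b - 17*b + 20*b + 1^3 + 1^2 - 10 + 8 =4*b^3 + 9*b^2 + 5*b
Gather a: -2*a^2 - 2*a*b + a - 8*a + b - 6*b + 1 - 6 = -2*a^2 + a*(-2*b - 7) - 5*b - 5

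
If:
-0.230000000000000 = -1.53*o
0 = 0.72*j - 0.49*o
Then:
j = 0.10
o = 0.15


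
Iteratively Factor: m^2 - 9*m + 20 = (m - 5)*(m - 4)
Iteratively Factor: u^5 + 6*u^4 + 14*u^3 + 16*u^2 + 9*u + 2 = (u + 1)*(u^4 + 5*u^3 + 9*u^2 + 7*u + 2) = (u + 1)^2*(u^3 + 4*u^2 + 5*u + 2) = (u + 1)^2*(u + 2)*(u^2 + 2*u + 1) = (u + 1)^3*(u + 2)*(u + 1)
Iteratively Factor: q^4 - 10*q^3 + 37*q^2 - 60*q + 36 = (q - 3)*(q^3 - 7*q^2 + 16*q - 12) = (q - 3)^2*(q^2 - 4*q + 4) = (q - 3)^2*(q - 2)*(q - 2)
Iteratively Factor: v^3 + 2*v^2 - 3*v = (v - 1)*(v^2 + 3*v) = v*(v - 1)*(v + 3)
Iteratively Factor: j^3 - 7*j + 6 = (j + 3)*(j^2 - 3*j + 2) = (j - 1)*(j + 3)*(j - 2)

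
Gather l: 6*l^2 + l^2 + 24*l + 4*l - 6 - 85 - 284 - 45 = 7*l^2 + 28*l - 420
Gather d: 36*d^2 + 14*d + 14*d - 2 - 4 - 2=36*d^2 + 28*d - 8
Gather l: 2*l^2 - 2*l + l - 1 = 2*l^2 - l - 1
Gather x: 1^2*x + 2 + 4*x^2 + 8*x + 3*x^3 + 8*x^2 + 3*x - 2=3*x^3 + 12*x^2 + 12*x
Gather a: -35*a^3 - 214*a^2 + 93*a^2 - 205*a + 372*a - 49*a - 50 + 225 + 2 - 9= -35*a^3 - 121*a^2 + 118*a + 168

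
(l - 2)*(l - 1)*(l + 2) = l^3 - l^2 - 4*l + 4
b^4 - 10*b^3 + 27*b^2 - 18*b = b*(b - 6)*(b - 3)*(b - 1)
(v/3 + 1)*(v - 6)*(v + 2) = v^3/3 - v^2/3 - 8*v - 12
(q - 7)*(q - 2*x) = q^2 - 2*q*x - 7*q + 14*x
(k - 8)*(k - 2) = k^2 - 10*k + 16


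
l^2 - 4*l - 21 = (l - 7)*(l + 3)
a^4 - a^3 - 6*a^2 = a^2*(a - 3)*(a + 2)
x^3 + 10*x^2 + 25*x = x*(x + 5)^2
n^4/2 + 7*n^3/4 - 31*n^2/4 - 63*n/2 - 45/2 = (n/2 + 1/2)*(n + 5/2)*(n - 3*sqrt(2))*(n + 3*sqrt(2))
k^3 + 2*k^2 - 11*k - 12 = (k - 3)*(k + 1)*(k + 4)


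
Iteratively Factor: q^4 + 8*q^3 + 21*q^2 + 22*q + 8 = (q + 1)*(q^3 + 7*q^2 + 14*q + 8) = (q + 1)*(q + 4)*(q^2 + 3*q + 2) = (q + 1)^2*(q + 4)*(q + 2)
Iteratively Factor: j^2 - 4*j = (j - 4)*(j)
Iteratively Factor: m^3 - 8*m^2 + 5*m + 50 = (m - 5)*(m^2 - 3*m - 10) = (m - 5)^2*(m + 2)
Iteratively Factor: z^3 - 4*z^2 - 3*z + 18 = (z - 3)*(z^2 - z - 6) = (z - 3)^2*(z + 2)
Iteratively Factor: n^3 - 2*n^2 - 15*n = (n - 5)*(n^2 + 3*n) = n*(n - 5)*(n + 3)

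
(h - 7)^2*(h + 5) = h^3 - 9*h^2 - 21*h + 245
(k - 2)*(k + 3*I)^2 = k^3 - 2*k^2 + 6*I*k^2 - 9*k - 12*I*k + 18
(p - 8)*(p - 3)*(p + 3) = p^3 - 8*p^2 - 9*p + 72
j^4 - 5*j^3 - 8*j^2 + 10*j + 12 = (j - 6)*(j + 1)*(j - sqrt(2))*(j + sqrt(2))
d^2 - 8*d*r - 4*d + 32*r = (d - 4)*(d - 8*r)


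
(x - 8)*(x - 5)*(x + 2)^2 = x^4 - 9*x^3 - 8*x^2 + 108*x + 160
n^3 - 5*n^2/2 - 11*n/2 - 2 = (n - 4)*(n + 1/2)*(n + 1)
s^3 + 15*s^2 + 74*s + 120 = (s + 4)*(s + 5)*(s + 6)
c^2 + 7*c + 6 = (c + 1)*(c + 6)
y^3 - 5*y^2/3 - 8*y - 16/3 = (y - 4)*(y + 1)*(y + 4/3)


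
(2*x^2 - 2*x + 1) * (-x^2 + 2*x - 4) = -2*x^4 + 6*x^3 - 13*x^2 + 10*x - 4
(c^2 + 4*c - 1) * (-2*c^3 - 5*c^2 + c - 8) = -2*c^5 - 13*c^4 - 17*c^3 + c^2 - 33*c + 8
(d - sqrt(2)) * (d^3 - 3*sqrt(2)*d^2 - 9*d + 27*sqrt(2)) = d^4 - 4*sqrt(2)*d^3 - 3*d^2 + 36*sqrt(2)*d - 54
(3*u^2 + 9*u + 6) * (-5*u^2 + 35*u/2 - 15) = -15*u^4 + 15*u^3/2 + 165*u^2/2 - 30*u - 90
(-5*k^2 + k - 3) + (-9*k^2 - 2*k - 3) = -14*k^2 - k - 6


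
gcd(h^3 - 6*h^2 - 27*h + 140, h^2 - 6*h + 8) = h - 4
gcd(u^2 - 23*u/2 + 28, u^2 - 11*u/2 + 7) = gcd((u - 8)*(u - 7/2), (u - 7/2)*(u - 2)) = u - 7/2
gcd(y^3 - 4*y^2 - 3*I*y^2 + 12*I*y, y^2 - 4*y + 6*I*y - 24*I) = y - 4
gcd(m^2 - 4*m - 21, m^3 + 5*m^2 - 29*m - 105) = m + 3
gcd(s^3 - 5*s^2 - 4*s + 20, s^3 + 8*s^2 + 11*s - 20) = 1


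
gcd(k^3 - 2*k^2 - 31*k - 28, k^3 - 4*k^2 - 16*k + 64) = k + 4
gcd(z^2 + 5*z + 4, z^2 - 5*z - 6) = z + 1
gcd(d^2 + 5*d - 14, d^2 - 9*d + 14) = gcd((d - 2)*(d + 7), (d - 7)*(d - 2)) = d - 2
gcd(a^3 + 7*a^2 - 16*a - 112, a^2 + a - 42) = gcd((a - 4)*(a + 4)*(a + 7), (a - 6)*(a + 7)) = a + 7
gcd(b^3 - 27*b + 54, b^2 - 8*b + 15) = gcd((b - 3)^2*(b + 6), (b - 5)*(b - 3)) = b - 3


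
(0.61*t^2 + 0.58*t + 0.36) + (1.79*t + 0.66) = 0.61*t^2 + 2.37*t + 1.02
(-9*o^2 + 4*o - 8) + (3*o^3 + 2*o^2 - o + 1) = 3*o^3 - 7*o^2 + 3*o - 7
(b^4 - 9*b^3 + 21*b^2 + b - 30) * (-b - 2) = -b^5 + 7*b^4 - 3*b^3 - 43*b^2 + 28*b + 60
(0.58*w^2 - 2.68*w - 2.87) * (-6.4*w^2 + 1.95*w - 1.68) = -3.712*w^4 + 18.283*w^3 + 12.1676*w^2 - 1.0941*w + 4.8216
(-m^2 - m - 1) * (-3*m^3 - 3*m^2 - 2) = 3*m^5 + 6*m^4 + 6*m^3 + 5*m^2 + 2*m + 2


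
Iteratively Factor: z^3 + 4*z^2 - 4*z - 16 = (z + 2)*(z^2 + 2*z - 8) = (z + 2)*(z + 4)*(z - 2)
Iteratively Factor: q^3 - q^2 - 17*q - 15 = (q + 3)*(q^2 - 4*q - 5) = (q - 5)*(q + 3)*(q + 1)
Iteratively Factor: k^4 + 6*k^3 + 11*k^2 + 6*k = (k + 1)*(k^3 + 5*k^2 + 6*k) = k*(k + 1)*(k^2 + 5*k + 6) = k*(k + 1)*(k + 2)*(k + 3)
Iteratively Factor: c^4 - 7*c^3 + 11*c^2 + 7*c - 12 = (c - 1)*(c^3 - 6*c^2 + 5*c + 12) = (c - 1)*(c + 1)*(c^2 - 7*c + 12) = (c - 3)*(c - 1)*(c + 1)*(c - 4)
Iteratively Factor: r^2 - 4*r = (r - 4)*(r)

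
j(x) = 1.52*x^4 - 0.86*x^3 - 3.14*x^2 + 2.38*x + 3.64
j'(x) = 6.08*x^3 - 2.58*x^2 - 6.28*x + 2.38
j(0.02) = 3.69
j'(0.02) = 2.25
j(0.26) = 4.04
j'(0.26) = 0.68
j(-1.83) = 11.09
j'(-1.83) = -32.03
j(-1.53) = 4.06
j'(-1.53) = -15.83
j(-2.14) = 24.47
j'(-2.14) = -55.58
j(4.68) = 587.02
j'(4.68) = 539.70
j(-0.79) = 0.82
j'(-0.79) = 2.73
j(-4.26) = 503.59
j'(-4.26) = -487.73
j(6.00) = 1689.04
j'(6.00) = 1185.10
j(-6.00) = 2032.00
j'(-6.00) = -1366.10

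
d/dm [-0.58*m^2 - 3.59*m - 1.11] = -1.16*m - 3.59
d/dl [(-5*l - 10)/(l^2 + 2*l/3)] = 15*(3*l^2 + 12*l + 4)/(l^2*(9*l^2 + 12*l + 4))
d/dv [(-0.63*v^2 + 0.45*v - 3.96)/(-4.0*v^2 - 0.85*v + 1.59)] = (2.3355*v^2 - 33.6834*v - 2.6505)/(16.0*v^4 + 6.8*v^3 - 11.9975*v^2 - 2.703*v + 2.5281)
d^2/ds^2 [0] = 0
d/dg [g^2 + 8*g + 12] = 2*g + 8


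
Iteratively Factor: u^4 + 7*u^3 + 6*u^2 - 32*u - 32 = (u + 4)*(u^3 + 3*u^2 - 6*u - 8) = (u - 2)*(u + 4)*(u^2 + 5*u + 4) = (u - 2)*(u + 1)*(u + 4)*(u + 4)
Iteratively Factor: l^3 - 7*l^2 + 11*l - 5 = (l - 1)*(l^2 - 6*l + 5) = (l - 5)*(l - 1)*(l - 1)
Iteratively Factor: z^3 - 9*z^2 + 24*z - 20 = (z - 5)*(z^2 - 4*z + 4) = (z - 5)*(z - 2)*(z - 2)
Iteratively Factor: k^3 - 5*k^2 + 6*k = (k)*(k^2 - 5*k + 6) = k*(k - 2)*(k - 3)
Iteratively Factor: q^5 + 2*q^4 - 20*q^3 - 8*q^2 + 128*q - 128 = (q + 4)*(q^4 - 2*q^3 - 12*q^2 + 40*q - 32) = (q - 2)*(q + 4)*(q^3 - 12*q + 16) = (q - 2)^2*(q + 4)*(q^2 + 2*q - 8) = (q - 2)^3*(q + 4)*(q + 4)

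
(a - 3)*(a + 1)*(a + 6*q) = a^3 + 6*a^2*q - 2*a^2 - 12*a*q - 3*a - 18*q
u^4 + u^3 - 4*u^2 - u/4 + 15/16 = (u - 3/2)*(u - 1/2)*(u + 1/2)*(u + 5/2)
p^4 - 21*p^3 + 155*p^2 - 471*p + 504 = (p - 8)*(p - 7)*(p - 3)^2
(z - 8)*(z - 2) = z^2 - 10*z + 16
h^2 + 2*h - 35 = (h - 5)*(h + 7)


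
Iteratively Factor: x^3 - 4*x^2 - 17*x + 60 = (x + 4)*(x^2 - 8*x + 15) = (x - 5)*(x + 4)*(x - 3)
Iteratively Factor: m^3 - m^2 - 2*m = (m - 2)*(m^2 + m) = m*(m - 2)*(m + 1)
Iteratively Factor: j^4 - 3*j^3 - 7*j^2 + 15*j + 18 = (j + 2)*(j^3 - 5*j^2 + 3*j + 9) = (j - 3)*(j + 2)*(j^2 - 2*j - 3) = (j - 3)*(j + 1)*(j + 2)*(j - 3)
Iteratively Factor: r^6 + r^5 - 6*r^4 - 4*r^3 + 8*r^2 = (r + 2)*(r^5 - r^4 - 4*r^3 + 4*r^2) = (r - 2)*(r + 2)*(r^4 + r^3 - 2*r^2) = r*(r - 2)*(r + 2)*(r^3 + r^2 - 2*r) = r*(r - 2)*(r + 2)^2*(r^2 - r) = r^2*(r - 2)*(r + 2)^2*(r - 1)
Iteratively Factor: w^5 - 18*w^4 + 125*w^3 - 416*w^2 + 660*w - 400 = (w - 5)*(w^4 - 13*w^3 + 60*w^2 - 116*w + 80) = (w - 5)^2*(w^3 - 8*w^2 + 20*w - 16) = (w - 5)^2*(w - 2)*(w^2 - 6*w + 8) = (w - 5)^2*(w - 4)*(w - 2)*(w - 2)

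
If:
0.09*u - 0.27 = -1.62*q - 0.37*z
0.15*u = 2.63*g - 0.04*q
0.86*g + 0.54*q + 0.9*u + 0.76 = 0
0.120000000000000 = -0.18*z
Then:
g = -0.05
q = 0.38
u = -1.02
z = -0.67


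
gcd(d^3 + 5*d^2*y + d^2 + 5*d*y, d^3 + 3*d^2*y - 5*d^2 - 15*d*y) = d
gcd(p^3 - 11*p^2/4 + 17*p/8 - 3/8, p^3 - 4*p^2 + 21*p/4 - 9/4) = p^2 - 5*p/2 + 3/2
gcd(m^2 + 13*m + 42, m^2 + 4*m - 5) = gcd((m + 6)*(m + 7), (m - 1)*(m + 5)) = 1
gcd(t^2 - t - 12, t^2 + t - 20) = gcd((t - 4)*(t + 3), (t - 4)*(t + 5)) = t - 4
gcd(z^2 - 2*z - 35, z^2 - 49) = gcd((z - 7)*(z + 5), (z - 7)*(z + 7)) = z - 7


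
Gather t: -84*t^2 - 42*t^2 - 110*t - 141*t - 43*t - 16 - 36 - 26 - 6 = -126*t^2 - 294*t - 84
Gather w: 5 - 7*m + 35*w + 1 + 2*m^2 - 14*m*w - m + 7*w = 2*m^2 - 8*m + w*(42 - 14*m) + 6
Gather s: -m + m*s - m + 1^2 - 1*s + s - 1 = m*s - 2*m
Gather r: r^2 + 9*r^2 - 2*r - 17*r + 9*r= 10*r^2 - 10*r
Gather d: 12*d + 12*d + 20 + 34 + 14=24*d + 68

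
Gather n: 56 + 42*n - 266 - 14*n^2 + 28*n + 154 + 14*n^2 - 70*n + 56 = 0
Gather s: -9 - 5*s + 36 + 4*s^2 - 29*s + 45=4*s^2 - 34*s + 72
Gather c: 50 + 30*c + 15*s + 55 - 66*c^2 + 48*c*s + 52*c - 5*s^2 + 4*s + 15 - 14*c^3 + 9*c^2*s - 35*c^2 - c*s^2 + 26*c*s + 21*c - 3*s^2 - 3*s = -14*c^3 + c^2*(9*s - 101) + c*(-s^2 + 74*s + 103) - 8*s^2 + 16*s + 120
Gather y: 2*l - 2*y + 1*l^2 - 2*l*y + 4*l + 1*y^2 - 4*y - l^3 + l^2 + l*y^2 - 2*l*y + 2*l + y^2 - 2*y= -l^3 + 2*l^2 + 8*l + y^2*(l + 2) + y*(-4*l - 8)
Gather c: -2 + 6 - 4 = 0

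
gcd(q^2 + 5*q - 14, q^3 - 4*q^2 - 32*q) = 1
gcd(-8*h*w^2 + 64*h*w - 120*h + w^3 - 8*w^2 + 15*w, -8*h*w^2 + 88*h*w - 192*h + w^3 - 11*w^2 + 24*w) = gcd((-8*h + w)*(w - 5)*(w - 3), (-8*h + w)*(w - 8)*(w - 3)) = -8*h*w + 24*h + w^2 - 3*w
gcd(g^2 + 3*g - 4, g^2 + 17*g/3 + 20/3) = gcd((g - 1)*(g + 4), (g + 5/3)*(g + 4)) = g + 4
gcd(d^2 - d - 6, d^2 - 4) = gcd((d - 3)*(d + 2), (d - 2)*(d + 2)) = d + 2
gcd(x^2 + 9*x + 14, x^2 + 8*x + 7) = x + 7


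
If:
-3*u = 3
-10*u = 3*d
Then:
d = 10/3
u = -1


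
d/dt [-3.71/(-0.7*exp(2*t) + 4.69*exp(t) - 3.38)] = (17.3999 - 5.194*exp(t))*exp(t)/(0.7*exp(2*t) - 4.69*exp(t) + 3.38)^2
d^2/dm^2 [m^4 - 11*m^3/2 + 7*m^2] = 12*m^2 - 33*m + 14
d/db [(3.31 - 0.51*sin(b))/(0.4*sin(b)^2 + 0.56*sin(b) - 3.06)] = (0.204*sin(b)^2 - 2.648*sin(b) - 0.293)*cos(b)/(0.16*sin(b)^4 + 0.448*sin(b)^3 - 2.1344*sin(b)^2 - 3.4272*sin(b) + 9.3636)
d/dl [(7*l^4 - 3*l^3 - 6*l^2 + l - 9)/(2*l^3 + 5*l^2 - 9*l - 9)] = 2*(7*l^6 + 35*l^5 - 96*l^4 - 101*l^3 + 92*l^2 + 99*l - 45)/(4*l^6 + 20*l^5 - 11*l^4 - 126*l^3 - 9*l^2 + 162*l + 81)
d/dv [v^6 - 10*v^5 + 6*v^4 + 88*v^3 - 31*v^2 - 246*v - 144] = 6*v^5 - 50*v^4 + 24*v^3 + 264*v^2 - 62*v - 246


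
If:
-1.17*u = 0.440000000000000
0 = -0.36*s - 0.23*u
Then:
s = 0.24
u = -0.38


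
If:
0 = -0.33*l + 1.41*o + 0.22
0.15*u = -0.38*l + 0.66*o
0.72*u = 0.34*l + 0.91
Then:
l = -0.99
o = -0.39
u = 0.80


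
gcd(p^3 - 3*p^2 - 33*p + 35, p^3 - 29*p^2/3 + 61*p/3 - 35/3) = p^2 - 8*p + 7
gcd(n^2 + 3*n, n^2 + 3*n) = n^2 + 3*n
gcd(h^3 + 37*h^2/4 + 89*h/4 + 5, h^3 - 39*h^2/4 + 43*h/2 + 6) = h + 1/4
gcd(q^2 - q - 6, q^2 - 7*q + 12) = q - 3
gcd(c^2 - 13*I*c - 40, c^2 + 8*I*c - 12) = 1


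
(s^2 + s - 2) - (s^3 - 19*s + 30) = -s^3 + s^2 + 20*s - 32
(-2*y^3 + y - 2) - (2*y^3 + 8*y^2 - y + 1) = -4*y^3 - 8*y^2 + 2*y - 3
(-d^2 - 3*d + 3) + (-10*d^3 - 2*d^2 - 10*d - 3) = -10*d^3 - 3*d^2 - 13*d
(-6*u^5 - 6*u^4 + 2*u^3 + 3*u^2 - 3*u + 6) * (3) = -18*u^5 - 18*u^4 + 6*u^3 + 9*u^2 - 9*u + 18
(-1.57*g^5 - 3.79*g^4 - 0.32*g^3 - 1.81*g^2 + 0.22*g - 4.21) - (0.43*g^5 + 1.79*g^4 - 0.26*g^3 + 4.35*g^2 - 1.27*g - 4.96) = -2.0*g^5 - 5.58*g^4 - 0.06*g^3 - 6.16*g^2 + 1.49*g + 0.75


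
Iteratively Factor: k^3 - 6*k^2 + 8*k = (k)*(k^2 - 6*k + 8) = k*(k - 4)*(k - 2)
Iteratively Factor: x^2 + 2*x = (x + 2)*(x)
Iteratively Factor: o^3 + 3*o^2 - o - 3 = (o + 1)*(o^2 + 2*o - 3) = (o + 1)*(o + 3)*(o - 1)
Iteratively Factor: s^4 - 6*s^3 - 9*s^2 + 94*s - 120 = (s + 4)*(s^3 - 10*s^2 + 31*s - 30) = (s - 2)*(s + 4)*(s^2 - 8*s + 15) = (s - 5)*(s - 2)*(s + 4)*(s - 3)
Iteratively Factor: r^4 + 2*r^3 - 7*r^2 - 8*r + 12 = (r + 2)*(r^3 - 7*r + 6) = (r - 2)*(r + 2)*(r^2 + 2*r - 3) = (r - 2)*(r - 1)*(r + 2)*(r + 3)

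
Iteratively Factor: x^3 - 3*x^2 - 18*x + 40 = (x - 2)*(x^2 - x - 20) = (x - 2)*(x + 4)*(x - 5)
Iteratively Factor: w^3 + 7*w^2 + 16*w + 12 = (w + 2)*(w^2 + 5*w + 6) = (w + 2)*(w + 3)*(w + 2)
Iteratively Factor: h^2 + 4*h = (h + 4)*(h)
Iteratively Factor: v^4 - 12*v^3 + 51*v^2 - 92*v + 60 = (v - 2)*(v^3 - 10*v^2 + 31*v - 30) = (v - 5)*(v - 2)*(v^2 - 5*v + 6) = (v - 5)*(v - 2)^2*(v - 3)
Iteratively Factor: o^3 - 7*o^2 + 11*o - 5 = (o - 1)*(o^2 - 6*o + 5) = (o - 1)^2*(o - 5)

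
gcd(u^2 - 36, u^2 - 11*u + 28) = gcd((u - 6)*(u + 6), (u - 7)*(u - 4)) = 1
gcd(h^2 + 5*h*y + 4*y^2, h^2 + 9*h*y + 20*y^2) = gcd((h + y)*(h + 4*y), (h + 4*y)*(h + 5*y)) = h + 4*y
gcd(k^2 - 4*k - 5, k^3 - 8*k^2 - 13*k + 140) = k - 5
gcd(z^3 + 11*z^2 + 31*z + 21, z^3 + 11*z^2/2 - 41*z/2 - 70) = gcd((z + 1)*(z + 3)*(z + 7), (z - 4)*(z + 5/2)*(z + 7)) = z + 7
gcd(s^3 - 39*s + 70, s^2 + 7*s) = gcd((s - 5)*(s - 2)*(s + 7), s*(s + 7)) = s + 7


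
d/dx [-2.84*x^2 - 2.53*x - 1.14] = -5.68*x - 2.53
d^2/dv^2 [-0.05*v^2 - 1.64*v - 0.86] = -0.100000000000000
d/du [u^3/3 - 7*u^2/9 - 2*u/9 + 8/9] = u^2 - 14*u/9 - 2/9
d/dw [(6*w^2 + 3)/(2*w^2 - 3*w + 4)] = 9*(-2*w^2 + 4*w + 1)/(4*w^4 - 12*w^3 + 25*w^2 - 24*w + 16)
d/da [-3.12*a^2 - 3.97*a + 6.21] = -6.24*a - 3.97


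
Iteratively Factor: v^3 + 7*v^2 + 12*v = (v + 4)*(v^2 + 3*v) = (v + 3)*(v + 4)*(v)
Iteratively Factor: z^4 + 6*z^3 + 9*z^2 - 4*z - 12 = (z + 2)*(z^3 + 4*z^2 + z - 6) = (z - 1)*(z + 2)*(z^2 + 5*z + 6) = (z - 1)*(z + 2)*(z + 3)*(z + 2)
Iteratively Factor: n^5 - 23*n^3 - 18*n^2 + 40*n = (n - 1)*(n^4 + n^3 - 22*n^2 - 40*n) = (n - 5)*(n - 1)*(n^3 + 6*n^2 + 8*n) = (n - 5)*(n - 1)*(n + 2)*(n^2 + 4*n) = (n - 5)*(n - 1)*(n + 2)*(n + 4)*(n)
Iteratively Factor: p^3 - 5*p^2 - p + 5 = (p + 1)*(p^2 - 6*p + 5) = (p - 5)*(p + 1)*(p - 1)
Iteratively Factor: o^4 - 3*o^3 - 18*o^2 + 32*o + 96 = (o + 2)*(o^3 - 5*o^2 - 8*o + 48) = (o - 4)*(o + 2)*(o^2 - o - 12) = (o - 4)^2*(o + 2)*(o + 3)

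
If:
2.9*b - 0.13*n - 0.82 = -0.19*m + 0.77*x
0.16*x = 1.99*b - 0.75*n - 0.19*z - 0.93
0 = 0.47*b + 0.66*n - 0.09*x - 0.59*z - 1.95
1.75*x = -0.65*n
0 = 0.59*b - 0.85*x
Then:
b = 0.09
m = 3.15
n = -0.16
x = 0.06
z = -3.42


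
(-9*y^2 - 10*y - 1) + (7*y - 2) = -9*y^2 - 3*y - 3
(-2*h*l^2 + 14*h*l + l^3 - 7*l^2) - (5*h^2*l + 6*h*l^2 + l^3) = -5*h^2*l - 8*h*l^2 + 14*h*l - 7*l^2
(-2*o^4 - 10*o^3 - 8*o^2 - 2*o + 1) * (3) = -6*o^4 - 30*o^3 - 24*o^2 - 6*o + 3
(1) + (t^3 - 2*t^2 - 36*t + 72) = t^3 - 2*t^2 - 36*t + 73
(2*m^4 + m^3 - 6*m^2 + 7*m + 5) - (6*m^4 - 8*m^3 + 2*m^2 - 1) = -4*m^4 + 9*m^3 - 8*m^2 + 7*m + 6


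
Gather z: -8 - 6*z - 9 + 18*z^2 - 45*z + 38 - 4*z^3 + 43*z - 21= -4*z^3 + 18*z^2 - 8*z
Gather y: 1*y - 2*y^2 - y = -2*y^2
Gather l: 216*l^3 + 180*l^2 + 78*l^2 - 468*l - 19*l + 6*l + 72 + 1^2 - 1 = 216*l^3 + 258*l^2 - 481*l + 72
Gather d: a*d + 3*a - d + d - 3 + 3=a*d + 3*a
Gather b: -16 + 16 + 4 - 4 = 0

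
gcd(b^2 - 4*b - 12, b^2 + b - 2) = b + 2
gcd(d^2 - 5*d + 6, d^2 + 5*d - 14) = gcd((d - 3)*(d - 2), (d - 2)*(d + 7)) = d - 2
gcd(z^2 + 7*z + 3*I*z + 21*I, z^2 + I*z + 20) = 1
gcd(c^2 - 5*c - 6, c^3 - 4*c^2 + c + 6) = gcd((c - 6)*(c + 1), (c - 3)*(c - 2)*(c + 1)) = c + 1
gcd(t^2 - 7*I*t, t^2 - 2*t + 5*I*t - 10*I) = 1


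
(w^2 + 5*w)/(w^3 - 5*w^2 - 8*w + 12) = w*(w + 5)/(w^3 - 5*w^2 - 8*w + 12)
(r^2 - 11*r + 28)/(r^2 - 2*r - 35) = (r - 4)/(r + 5)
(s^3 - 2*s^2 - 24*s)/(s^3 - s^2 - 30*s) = (s + 4)/(s + 5)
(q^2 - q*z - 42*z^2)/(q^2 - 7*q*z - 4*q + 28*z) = (q + 6*z)/(q - 4)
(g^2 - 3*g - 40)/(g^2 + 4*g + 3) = (g^2 - 3*g - 40)/(g^2 + 4*g + 3)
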